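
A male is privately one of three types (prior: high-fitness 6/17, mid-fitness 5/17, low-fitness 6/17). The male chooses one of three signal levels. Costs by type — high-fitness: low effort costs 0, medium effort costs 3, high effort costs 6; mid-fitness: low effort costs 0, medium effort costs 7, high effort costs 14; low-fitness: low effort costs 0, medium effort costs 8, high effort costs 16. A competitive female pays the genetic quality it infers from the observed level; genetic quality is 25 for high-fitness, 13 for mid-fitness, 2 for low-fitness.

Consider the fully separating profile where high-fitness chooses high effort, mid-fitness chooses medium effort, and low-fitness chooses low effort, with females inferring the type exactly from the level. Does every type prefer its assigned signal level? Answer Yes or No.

Separating mating payoffs: high effort → 25, medium effort → 13, low effort → 2.
high-fitness (assigned high effort): low effort: 2 − 0 = 2; medium effort: 13 − 3 = 10; high effort: 25 − 6 = 19. high-fitness stays.
mid-fitness (assigned medium effort): low effort: 2 − 0 = 2; medium effort: 13 − 7 = 6; high effort: 25 − 14 = 11. mid-fitness prefers high effort.
low-fitness (assigned low effort): low effort: 2 − 0 = 2; medium effort: 13 − 8 = 5; high effort: 25 − 16 = 9. low-fitness prefers high effort.
At least one type deviates; the separating profile fails.

No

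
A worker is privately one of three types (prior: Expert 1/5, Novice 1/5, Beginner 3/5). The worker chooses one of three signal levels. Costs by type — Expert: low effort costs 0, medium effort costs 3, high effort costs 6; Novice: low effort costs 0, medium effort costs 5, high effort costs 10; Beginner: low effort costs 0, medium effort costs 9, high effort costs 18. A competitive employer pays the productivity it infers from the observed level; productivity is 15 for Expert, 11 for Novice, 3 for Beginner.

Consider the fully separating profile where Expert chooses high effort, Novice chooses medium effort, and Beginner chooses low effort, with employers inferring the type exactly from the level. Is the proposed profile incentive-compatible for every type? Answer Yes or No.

Yes

Separating wages: high effort → 15, medium effort → 11, low effort → 3.
Expert (assigned high effort): low effort: 3 − 0 = 3; medium effort: 11 − 3 = 8; high effort: 15 − 6 = 9. Expert stays.
Novice (assigned medium effort): low effort: 3 − 0 = 3; medium effort: 11 − 5 = 6; high effort: 15 − 10 = 5. Novice stays.
Beginner (assigned low effort): low effort: 3 − 0 = 3; medium effort: 11 − 9 = 2; high effort: 15 − 18 = -3. Beginner stays.
Every type prefers its assigned level; separation holds.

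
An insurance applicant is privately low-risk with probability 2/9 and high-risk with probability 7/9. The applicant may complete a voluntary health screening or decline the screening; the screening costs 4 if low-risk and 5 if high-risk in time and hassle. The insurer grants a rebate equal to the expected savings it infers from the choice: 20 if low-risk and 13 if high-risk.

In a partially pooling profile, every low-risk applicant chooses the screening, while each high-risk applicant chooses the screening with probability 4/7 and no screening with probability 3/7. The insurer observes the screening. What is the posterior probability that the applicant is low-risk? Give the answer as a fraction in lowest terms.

1/3

P(the screening) = (2/9)·1 + (7/9)·(4/7) = 2/3.
By Bayes' rule, P(low-risk | the screening) = (2/9) / (2/3) = 1/3.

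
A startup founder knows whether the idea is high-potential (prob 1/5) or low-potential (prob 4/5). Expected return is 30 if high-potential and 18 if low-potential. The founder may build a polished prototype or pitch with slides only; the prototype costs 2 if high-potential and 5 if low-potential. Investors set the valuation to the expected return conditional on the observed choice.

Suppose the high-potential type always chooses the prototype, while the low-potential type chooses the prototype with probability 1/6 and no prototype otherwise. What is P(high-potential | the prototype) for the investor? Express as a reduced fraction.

3/5

P(the prototype) = (1/5)·1 + (4/5)·(1/6) = 1/3.
By Bayes' rule, P(high-potential | the prototype) = (1/5) / (1/3) = 3/5.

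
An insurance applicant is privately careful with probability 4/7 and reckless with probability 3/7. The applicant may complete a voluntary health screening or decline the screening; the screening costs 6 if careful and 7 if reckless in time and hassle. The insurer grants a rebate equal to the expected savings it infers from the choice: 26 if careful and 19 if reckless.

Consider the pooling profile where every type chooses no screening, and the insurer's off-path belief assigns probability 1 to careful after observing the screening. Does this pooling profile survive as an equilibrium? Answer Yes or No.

On path, the insurer holds the prior and pays 4/7·26 + 3/7·19 = 23. Off path (the screening), believing careful, it pays 26.
careful: no screening nets 23; the screening nets 26 − 6 = 20. careful stays.
reckless: no screening nets 23; the screening nets 26 − 7 = 19. reckless stays.
No type deviates, so pooling is sustained.

Yes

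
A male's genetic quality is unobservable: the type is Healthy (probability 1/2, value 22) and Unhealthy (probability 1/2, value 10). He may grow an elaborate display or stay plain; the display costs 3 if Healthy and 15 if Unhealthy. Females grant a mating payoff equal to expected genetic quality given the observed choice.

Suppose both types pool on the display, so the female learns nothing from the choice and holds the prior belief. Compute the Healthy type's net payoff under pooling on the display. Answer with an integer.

Pooled mating payoff = 1/2·22 + 1/2·10 = 16.
Healthy pays cost 3 for the display, so net payoff = 16 − 3 = 13.

13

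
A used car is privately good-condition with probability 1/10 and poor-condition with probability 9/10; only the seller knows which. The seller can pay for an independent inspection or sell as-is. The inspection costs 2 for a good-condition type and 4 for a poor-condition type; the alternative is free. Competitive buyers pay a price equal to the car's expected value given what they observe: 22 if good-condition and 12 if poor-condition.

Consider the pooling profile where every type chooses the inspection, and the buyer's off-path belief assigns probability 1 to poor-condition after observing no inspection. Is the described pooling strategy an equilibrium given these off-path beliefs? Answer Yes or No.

On path, the buyer holds the prior and pays 1/10·22 + 9/10·12 = 13. Off path (no inspection), believing poor-condition, it pays 12.
good-condition: the inspection nets 13 − 2 = 11; no inspection nets 12. good-condition would deviate.
poor-condition: the inspection nets 13 − 4 = 9; no inspection nets 12. poor-condition would deviate.
A type deviates, so pooling fails.

No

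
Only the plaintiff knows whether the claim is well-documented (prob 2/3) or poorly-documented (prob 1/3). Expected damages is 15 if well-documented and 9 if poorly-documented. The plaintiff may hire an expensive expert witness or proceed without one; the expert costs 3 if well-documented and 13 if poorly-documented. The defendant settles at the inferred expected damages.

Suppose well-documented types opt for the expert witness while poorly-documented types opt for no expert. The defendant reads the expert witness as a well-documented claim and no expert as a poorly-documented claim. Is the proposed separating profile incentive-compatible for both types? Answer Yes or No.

Under these beliefs, the expert witness earns settlement 15 and no expert earns settlement 9.
well-documented: the expert witness nets 15 − 3 = 12; no expert nets 9. well-documented prefers the expert witness.
poorly-documented: the expert witness nets 15 − 13 = 2; no expert nets 9. poorly-documented prefers no expert.
Neither type deviates, so the separating profile is an equilibrium.

Yes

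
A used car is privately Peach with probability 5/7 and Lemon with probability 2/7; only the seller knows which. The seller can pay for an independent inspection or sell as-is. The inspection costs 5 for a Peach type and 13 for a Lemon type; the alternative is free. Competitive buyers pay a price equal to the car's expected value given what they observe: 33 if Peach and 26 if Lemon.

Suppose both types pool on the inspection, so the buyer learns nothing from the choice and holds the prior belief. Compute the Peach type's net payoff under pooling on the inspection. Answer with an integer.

Pooled price = 5/7·33 + 2/7·26 = 31.
Peach pays cost 5 for the inspection, so net payoff = 31 − 5 = 26.

26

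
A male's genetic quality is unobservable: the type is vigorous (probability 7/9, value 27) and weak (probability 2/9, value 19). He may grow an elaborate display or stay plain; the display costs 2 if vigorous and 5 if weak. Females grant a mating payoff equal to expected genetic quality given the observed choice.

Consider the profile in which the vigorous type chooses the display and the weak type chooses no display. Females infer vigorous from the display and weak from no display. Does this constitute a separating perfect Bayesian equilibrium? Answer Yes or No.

Under these beliefs, the display earns mating payoff 27 and no display earns mating payoff 19.
vigorous: the display nets 27 − 2 = 25; no display nets 19. vigorous prefers the display.
weak: the display nets 27 − 5 = 22; no display nets 19. weak would deviate to the display.
weak has a profitable deviation, so the profile is not an equilibrium.

No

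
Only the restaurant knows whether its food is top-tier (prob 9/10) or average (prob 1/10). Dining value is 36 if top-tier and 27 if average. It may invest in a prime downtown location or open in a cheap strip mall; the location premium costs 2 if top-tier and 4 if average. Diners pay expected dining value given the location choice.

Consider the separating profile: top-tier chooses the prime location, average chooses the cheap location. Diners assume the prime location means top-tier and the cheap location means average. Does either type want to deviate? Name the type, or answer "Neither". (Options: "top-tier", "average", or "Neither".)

The prime location pays 36; the cheap location pays 27.
top-tier: assigned the prime location, nets 36 − 2 = 34; deviating to the cheap location nets 27.
average: assigned the cheap location, nets 27; deviating to the prime location nets 36 − 4 = 32.
The average type gains 5 by deviating.

average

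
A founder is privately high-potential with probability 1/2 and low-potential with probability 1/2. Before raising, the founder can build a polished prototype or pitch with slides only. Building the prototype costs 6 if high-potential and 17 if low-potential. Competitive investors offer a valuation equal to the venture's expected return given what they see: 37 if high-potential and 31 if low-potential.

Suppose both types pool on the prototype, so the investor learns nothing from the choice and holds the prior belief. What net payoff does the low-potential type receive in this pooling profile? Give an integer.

Pooled valuation = 1/2·37 + 1/2·31 = 34.
low-potential pays cost 17 for the prototype, so net payoff = 34 − 17 = 17.

17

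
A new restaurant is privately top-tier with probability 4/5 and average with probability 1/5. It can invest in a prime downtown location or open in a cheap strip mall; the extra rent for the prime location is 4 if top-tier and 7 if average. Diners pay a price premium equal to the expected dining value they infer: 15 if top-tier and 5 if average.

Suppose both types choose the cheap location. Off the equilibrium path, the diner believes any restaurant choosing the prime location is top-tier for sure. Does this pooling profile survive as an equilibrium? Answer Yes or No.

On path, the diner holds the prior and pays 4/5·15 + 1/5·5 = 13. Off path (the prime location), believing top-tier, it pays 15.
top-tier: the cheap location nets 13; the prime location nets 15 − 4 = 11. top-tier stays.
average: the cheap location nets 13; the prime location nets 15 − 7 = 8. average stays.
No type deviates, so pooling is sustained.

Yes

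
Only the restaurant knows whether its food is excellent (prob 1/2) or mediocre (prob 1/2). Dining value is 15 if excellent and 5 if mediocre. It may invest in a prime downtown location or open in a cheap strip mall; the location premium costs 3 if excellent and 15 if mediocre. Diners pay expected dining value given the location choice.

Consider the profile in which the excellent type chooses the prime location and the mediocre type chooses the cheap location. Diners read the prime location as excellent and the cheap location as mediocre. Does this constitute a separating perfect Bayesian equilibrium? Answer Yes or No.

Under these beliefs, the prime location earns price premium 15 and the cheap location earns price premium 5.
excellent: the prime location nets 15 − 3 = 12; the cheap location nets 5. excellent prefers the prime location.
mediocre: the prime location nets 15 − 15 = 0; the cheap location nets 5. mediocre prefers the cheap location.
Neither type deviates, so the separating profile is an equilibrium.

Yes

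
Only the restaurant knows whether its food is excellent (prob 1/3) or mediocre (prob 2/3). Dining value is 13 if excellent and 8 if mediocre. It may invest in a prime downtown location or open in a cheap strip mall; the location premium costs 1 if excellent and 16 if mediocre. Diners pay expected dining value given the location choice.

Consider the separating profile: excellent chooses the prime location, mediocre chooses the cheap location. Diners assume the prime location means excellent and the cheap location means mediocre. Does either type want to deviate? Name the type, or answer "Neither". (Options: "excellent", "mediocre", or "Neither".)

The prime location pays 13; the cheap location pays 8.
excellent: assigned the prime location, nets 13 − 1 = 12; deviating to the cheap location nets 8.
mediocre: assigned the cheap location, nets 8; deviating to the prime location nets 13 − 16 = -3.
Both types strictly prefer their assigned action; no profitable deviation.

Neither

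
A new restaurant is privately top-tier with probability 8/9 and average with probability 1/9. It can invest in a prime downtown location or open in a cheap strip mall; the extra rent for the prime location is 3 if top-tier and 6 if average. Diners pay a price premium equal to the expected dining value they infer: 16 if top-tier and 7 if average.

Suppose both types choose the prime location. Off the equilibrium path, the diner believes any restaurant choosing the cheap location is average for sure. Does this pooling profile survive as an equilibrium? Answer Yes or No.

Yes

On path, the diner holds the prior and pays 8/9·16 + 1/9·7 = 15. Off path (the cheap location), believing average, it pays 7.
top-tier: the prime location nets 15 − 3 = 12; the cheap location nets 7. top-tier stays.
average: the prime location nets 15 − 6 = 9; the cheap location nets 7. average stays.
No type deviates, so pooling is sustained.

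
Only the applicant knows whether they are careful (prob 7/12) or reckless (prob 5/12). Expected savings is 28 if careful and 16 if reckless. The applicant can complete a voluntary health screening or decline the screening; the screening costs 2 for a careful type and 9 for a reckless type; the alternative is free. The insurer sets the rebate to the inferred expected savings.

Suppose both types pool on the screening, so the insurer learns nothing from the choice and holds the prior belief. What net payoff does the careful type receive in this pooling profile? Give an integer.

21

Pooled rebate = 7/12·28 + 5/12·16 = 23.
careful pays cost 2 for the screening, so net payoff = 23 − 2 = 21.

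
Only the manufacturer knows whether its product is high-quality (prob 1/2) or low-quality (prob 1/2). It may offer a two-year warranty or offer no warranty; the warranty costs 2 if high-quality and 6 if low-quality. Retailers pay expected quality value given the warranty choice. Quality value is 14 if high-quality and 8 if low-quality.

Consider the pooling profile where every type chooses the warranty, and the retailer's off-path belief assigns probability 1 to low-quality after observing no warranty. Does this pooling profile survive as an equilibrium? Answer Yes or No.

No

On path, the retailer holds the prior and pays 1/2·14 + 1/2·8 = 11. Off path (no warranty), believing low-quality, it pays 8.
high-quality: the warranty nets 11 − 2 = 9; no warranty nets 8. high-quality stays.
low-quality: the warranty nets 11 − 6 = 5; no warranty nets 8. low-quality would deviate.
A type deviates, so pooling fails.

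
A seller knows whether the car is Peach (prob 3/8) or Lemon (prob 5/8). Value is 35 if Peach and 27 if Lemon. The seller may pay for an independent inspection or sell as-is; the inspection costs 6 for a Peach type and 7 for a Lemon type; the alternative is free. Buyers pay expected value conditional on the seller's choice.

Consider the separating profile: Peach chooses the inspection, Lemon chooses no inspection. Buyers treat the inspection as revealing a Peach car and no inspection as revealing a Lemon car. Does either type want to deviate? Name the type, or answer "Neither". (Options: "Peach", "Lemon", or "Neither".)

Lemon

The inspection pays 35; no inspection pays 27.
Peach: assigned the inspection, nets 35 − 6 = 29; deviating to no inspection nets 27.
Lemon: assigned no inspection, nets 27; deviating to the inspection nets 35 − 7 = 28.
The Lemon type gains 1 by deviating.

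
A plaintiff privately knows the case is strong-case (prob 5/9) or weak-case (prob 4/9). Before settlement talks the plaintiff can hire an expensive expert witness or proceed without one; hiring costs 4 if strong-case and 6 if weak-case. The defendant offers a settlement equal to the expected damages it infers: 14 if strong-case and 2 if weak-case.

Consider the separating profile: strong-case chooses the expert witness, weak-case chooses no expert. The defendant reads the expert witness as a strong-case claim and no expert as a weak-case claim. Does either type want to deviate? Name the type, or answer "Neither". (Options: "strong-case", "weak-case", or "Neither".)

The expert witness pays 14; no expert pays 2.
strong-case: assigned the expert witness, nets 14 − 4 = 10; deviating to no expert nets 2.
weak-case: assigned no expert, nets 2; deviating to the expert witness nets 14 − 6 = 8.
The weak-case type gains 6 by deviating.

weak-case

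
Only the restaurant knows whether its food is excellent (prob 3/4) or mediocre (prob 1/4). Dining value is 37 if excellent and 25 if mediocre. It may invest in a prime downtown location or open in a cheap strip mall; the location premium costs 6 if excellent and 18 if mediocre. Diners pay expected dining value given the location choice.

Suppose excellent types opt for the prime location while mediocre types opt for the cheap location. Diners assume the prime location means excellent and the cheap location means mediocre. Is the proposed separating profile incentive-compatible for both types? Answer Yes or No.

Yes

Under these beliefs, the prime location earns price premium 37 and the cheap location earns price premium 25.
excellent: the prime location nets 37 − 6 = 31; the cheap location nets 25. excellent prefers the prime location.
mediocre: the prime location nets 37 − 18 = 19; the cheap location nets 25. mediocre prefers the cheap location.
Neither type deviates, so the separating profile is an equilibrium.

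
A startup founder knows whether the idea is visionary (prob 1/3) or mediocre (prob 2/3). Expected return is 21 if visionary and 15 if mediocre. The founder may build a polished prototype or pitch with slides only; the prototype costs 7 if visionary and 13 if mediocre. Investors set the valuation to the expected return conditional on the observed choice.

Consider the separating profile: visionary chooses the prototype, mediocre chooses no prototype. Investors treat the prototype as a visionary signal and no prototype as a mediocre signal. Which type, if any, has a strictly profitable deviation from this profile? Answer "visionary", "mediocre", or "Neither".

The prototype pays 21; no prototype pays 15.
visionary: assigned the prototype, nets 21 − 7 = 14; deviating to no prototype nets 15.
mediocre: assigned no prototype, nets 15; deviating to the prototype nets 21 − 13 = 8.
The visionary type gains 1 by deviating.

visionary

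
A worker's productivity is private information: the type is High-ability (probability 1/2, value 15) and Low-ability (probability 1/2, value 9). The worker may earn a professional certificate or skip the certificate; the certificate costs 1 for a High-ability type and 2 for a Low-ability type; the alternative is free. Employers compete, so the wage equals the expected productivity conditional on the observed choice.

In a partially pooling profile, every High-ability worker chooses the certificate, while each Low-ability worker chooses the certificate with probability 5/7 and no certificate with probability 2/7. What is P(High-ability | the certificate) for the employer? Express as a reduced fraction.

P(the certificate) = (1/2)·1 + (1/2)·(5/7) = 6/7.
By Bayes' rule, P(High-ability | the certificate) = (1/2) / (6/7) = 7/12.

7/12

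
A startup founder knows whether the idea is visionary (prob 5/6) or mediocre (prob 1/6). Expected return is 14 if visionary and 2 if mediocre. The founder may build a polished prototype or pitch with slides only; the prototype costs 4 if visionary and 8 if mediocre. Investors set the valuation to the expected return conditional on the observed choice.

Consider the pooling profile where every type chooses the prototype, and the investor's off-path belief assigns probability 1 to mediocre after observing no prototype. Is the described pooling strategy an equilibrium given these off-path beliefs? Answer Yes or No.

On path, the investor holds the prior and pays 5/6·14 + 1/6·2 = 12. Off path (no prototype), believing mediocre, it pays 2.
visionary: the prototype nets 12 − 4 = 8; no prototype nets 2. visionary stays.
mediocre: the prototype nets 12 − 8 = 4; no prototype nets 2. mediocre stays.
No type deviates, so pooling is sustained.

Yes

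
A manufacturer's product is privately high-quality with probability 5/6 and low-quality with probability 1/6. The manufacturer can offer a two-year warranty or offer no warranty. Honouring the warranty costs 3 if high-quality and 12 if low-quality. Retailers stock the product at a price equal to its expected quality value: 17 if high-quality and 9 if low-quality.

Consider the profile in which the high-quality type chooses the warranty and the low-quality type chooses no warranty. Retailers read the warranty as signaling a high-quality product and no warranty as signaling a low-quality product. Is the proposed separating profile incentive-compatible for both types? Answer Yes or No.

Yes

Under these beliefs, the warranty earns price 17 and no warranty earns price 9.
high-quality: the warranty nets 17 − 3 = 14; no warranty nets 9. high-quality prefers the warranty.
low-quality: the warranty nets 17 − 12 = 5; no warranty nets 9. low-quality prefers no warranty.
Neither type deviates, so the separating profile is an equilibrium.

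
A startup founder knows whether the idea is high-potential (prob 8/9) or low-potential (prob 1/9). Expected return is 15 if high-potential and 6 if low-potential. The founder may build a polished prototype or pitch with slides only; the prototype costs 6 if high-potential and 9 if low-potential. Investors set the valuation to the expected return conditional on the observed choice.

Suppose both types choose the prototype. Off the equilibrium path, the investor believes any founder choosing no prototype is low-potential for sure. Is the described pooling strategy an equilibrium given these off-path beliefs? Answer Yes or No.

No

On path, the investor holds the prior and pays 8/9·15 + 1/9·6 = 14. Off path (no prototype), believing low-potential, it pays 6.
high-potential: the prototype nets 14 − 6 = 8; no prototype nets 6. high-potential stays.
low-potential: the prototype nets 14 − 9 = 5; no prototype nets 6. low-potential would deviate.
A type deviates, so pooling fails.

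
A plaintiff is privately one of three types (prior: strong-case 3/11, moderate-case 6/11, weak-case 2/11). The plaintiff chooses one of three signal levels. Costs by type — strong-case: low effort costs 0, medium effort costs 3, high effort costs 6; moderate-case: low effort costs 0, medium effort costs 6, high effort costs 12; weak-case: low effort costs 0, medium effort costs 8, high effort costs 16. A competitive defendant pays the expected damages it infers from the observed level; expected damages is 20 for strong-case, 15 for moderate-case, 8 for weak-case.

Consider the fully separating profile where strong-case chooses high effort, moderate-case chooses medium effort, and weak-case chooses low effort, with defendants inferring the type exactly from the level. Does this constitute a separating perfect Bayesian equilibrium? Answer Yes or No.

Yes

Separating settlements: high effort → 20, medium effort → 15, low effort → 8.
strong-case (assigned high effort): low effort: 8 − 0 = 8; medium effort: 15 − 3 = 12; high effort: 20 − 6 = 14. strong-case stays.
moderate-case (assigned medium effort): low effort: 8 − 0 = 8; medium effort: 15 − 6 = 9; high effort: 20 − 12 = 8. moderate-case stays.
weak-case (assigned low effort): low effort: 8 − 0 = 8; medium effort: 15 − 8 = 7; high effort: 20 − 16 = 4. weak-case stays.
Every type prefers its assigned level; separation holds.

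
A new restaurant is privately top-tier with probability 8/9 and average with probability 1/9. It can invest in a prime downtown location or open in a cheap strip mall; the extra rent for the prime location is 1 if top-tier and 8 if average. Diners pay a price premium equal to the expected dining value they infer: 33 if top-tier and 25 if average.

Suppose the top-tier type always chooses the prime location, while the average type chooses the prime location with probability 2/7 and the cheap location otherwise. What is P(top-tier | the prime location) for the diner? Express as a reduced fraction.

28/29

P(the prime location) = (8/9)·1 + (1/9)·(2/7) = 58/63.
By Bayes' rule, P(top-tier | the prime location) = (8/9) / (58/63) = 28/29.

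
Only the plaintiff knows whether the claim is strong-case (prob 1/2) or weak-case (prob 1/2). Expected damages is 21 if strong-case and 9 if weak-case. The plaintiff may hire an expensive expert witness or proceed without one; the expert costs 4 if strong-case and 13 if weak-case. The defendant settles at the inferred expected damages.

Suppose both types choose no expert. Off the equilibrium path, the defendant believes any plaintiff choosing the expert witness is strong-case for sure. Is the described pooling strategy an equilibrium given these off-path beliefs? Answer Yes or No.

On path, the defendant holds the prior and pays 1/2·21 + 1/2·9 = 15. Off path (the expert witness), believing strong-case, it pays 21.
strong-case: no expert nets 15; the expert witness nets 21 − 4 = 17. strong-case would deviate.
weak-case: no expert nets 15; the expert witness nets 21 − 13 = 8. weak-case stays.
A type deviates, so pooling fails.

No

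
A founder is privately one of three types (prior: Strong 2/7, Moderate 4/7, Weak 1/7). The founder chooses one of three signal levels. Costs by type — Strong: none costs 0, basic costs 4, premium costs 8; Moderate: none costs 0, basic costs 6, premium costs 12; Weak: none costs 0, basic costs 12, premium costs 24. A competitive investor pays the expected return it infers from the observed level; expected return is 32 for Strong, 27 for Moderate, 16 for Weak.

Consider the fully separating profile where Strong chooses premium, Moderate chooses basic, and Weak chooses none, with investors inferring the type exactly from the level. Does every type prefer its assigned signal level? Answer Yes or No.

Separating valuations: premium → 32, basic → 27, none → 16.
Strong (assigned premium): none: 16 − 0 = 16; basic: 27 − 4 = 23; premium: 32 − 8 = 24. Strong stays.
Moderate (assigned basic): none: 16 − 0 = 16; basic: 27 − 6 = 21; premium: 32 − 12 = 20. Moderate stays.
Weak (assigned none): none: 16 − 0 = 16; basic: 27 − 12 = 15; premium: 32 − 24 = 8. Weak stays.
Every type prefers its assigned level; separation holds.

Yes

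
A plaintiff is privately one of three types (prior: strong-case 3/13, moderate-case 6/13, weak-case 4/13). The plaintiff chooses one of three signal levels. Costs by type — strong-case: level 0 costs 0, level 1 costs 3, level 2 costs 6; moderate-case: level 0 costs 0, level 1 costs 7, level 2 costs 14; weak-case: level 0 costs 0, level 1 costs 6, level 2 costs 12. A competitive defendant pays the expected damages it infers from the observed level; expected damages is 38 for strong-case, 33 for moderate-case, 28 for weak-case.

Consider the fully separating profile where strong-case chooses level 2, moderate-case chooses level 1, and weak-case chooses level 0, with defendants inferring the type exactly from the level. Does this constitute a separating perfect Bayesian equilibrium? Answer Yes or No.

No

Separating settlements: level 2 → 38, level 1 → 33, level 0 → 28.
strong-case (assigned level 2): level 0: 28 − 0 = 28; level 1: 33 − 3 = 30; level 2: 38 − 6 = 32. strong-case stays.
moderate-case (assigned level 1): level 0: 28 − 0 = 28; level 1: 33 − 7 = 26; level 2: 38 − 14 = 24. moderate-case prefers level 0.
weak-case (assigned level 0): level 0: 28 − 0 = 28; level 1: 33 − 6 = 27; level 2: 38 − 12 = 26. weak-case stays.
At least one type deviates; the separating profile fails.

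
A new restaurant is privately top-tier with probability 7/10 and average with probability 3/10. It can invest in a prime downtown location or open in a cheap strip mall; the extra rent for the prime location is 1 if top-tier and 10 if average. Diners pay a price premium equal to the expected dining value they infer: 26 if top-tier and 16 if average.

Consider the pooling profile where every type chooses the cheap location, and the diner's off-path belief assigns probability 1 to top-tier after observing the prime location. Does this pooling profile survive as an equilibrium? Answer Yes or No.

No

On path, the diner holds the prior and pays 7/10·26 + 3/10·16 = 23. Off path (the prime location), believing top-tier, it pays 26.
top-tier: the cheap location nets 23; the prime location nets 26 − 1 = 25. top-tier would deviate.
average: the cheap location nets 23; the prime location nets 26 − 10 = 16. average stays.
A type deviates, so pooling fails.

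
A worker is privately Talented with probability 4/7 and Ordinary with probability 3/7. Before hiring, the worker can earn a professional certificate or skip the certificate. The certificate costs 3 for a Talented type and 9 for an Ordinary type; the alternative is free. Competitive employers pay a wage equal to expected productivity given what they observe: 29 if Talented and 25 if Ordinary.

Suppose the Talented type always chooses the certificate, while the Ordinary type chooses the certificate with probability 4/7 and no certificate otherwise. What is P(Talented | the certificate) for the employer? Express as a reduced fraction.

7/10

P(the certificate) = (4/7)·1 + (3/7)·(4/7) = 40/49.
By Bayes' rule, P(Talented | the certificate) = (4/7) / (40/49) = 7/10.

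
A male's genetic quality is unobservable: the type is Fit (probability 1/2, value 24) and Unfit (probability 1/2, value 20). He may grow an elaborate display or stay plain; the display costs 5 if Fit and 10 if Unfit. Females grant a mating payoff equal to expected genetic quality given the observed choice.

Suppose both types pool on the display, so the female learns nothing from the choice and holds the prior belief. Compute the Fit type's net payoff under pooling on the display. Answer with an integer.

Pooled mating payoff = 1/2·24 + 1/2·20 = 22.
Fit pays cost 5 for the display, so net payoff = 22 − 5 = 17.

17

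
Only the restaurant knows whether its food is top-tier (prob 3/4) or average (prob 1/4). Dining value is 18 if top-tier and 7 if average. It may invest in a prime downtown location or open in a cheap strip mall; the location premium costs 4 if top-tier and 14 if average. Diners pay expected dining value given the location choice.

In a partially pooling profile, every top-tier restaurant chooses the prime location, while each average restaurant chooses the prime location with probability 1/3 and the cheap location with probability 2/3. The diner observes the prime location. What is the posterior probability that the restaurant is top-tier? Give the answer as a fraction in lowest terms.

9/10

P(the prime location) = (3/4)·1 + (1/4)·(1/3) = 5/6.
By Bayes' rule, P(top-tier | the prime location) = (3/4) / (5/6) = 9/10.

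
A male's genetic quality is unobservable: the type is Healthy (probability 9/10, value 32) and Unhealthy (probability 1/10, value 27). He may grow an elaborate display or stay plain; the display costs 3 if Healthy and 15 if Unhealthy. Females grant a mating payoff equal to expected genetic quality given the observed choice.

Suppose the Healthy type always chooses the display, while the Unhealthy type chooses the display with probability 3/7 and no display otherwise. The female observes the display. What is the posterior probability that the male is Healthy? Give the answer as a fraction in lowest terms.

21/22

P(the display) = (9/10)·1 + (1/10)·(3/7) = 33/35.
By Bayes' rule, P(Healthy | the display) = (9/10) / (33/35) = 21/22.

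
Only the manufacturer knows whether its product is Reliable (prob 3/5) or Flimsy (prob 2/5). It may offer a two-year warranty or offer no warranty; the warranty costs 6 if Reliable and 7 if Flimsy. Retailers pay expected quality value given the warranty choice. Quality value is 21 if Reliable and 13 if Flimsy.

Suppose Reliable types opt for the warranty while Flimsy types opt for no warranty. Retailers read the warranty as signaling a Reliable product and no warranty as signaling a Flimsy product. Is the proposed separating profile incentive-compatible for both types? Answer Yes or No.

Under these beliefs, the warranty earns price 21 and no warranty earns price 13.
Reliable: the warranty nets 21 − 6 = 15; no warranty nets 13. Reliable prefers the warranty.
Flimsy: the warranty nets 21 − 7 = 14; no warranty nets 13. Flimsy would deviate to the warranty.
Flimsy has a profitable deviation, so the profile is not an equilibrium.

No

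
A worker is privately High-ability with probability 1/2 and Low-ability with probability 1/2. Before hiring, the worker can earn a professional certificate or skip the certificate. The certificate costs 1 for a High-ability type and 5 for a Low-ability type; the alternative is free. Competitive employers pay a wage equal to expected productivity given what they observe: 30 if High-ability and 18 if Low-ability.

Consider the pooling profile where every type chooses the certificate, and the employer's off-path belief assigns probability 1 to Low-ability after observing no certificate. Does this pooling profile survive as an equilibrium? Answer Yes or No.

On path, the employer holds the prior and pays 1/2·30 + 1/2·18 = 24. Off path (no certificate), believing Low-ability, it pays 18.
High-ability: the certificate nets 24 − 1 = 23; no certificate nets 18. High-ability stays.
Low-ability: the certificate nets 24 − 5 = 19; no certificate nets 18. Low-ability stays.
No type deviates, so pooling is sustained.

Yes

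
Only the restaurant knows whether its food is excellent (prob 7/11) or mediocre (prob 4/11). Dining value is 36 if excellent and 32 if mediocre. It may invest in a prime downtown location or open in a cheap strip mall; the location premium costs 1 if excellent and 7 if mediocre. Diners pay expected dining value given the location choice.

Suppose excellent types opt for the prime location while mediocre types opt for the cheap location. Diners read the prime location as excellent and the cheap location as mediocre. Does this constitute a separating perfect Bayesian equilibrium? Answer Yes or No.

Yes

Under these beliefs, the prime location earns price premium 36 and the cheap location earns price premium 32.
excellent: the prime location nets 36 − 1 = 35; the cheap location nets 32. excellent prefers the prime location.
mediocre: the prime location nets 36 − 7 = 29; the cheap location nets 32. mediocre prefers the cheap location.
Neither type deviates, so the separating profile is an equilibrium.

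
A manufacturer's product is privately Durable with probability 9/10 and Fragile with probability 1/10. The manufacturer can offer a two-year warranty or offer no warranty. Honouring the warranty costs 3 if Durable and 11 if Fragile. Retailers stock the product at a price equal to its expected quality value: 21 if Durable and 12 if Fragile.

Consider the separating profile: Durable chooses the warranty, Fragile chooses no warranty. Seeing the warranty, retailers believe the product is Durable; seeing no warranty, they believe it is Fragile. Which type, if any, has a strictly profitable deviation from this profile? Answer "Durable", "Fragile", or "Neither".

Neither

The warranty pays 21; no warranty pays 12.
Durable: assigned the warranty, nets 21 − 3 = 18; deviating to no warranty nets 12.
Fragile: assigned no warranty, nets 12; deviating to the warranty nets 21 − 11 = 10.
Both types strictly prefer their assigned action; no profitable deviation.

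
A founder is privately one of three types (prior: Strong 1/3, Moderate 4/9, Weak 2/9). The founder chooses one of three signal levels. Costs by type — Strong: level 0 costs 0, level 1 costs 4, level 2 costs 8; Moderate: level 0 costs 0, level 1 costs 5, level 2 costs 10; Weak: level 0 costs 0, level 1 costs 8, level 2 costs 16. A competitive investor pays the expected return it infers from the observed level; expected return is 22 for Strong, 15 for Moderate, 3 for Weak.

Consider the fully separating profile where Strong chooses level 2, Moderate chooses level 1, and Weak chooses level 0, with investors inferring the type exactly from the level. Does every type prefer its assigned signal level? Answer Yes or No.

No

Separating valuations: level 2 → 22, level 1 → 15, level 0 → 3.
Strong (assigned level 2): level 0: 3 − 0 = 3; level 1: 15 − 4 = 11; level 2: 22 − 8 = 14. Strong stays.
Moderate (assigned level 1): level 0: 3 − 0 = 3; level 1: 15 − 5 = 10; level 2: 22 − 10 = 12. Moderate prefers level 2.
Weak (assigned level 0): level 0: 3 − 0 = 3; level 1: 15 − 8 = 7; level 2: 22 − 16 = 6. Weak prefers level 1.
At least one type deviates; the separating profile fails.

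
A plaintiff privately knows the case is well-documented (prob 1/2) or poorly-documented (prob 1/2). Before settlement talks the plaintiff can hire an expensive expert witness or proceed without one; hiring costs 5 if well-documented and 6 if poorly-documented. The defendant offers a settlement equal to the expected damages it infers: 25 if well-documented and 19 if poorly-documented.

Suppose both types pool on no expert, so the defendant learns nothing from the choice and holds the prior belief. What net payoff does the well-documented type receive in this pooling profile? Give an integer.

22

Pooled settlement = 1/2·25 + 1/2·19 = 22.
well-documented pays no cost for no expert, so net payoff = 22.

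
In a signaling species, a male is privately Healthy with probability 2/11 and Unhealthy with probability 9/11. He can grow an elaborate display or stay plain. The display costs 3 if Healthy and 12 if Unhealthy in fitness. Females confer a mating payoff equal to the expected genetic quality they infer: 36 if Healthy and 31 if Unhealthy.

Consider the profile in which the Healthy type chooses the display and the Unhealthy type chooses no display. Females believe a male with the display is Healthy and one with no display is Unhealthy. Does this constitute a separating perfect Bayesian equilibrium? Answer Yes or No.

Under these beliefs, the display earns mating payoff 36 and no display earns mating payoff 31.
Healthy: the display nets 36 − 3 = 33; no display nets 31. Healthy prefers the display.
Unhealthy: the display nets 36 − 12 = 24; no display nets 31. Unhealthy prefers no display.
Neither type deviates, so the separating profile is an equilibrium.

Yes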